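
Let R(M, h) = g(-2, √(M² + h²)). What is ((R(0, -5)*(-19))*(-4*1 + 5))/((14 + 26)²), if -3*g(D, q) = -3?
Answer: -19/1600 ≈ -0.011875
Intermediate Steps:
g(D, q) = 1 (g(D, q) = -⅓*(-3) = 1)
R(M, h) = 1
((R(0, -5)*(-19))*(-4*1 + 5))/((14 + 26)²) = ((1*(-19))*(-4*1 + 5))/((14 + 26)²) = (-19*(-4 + 5))/(40²) = -19*1/1600 = -19/1600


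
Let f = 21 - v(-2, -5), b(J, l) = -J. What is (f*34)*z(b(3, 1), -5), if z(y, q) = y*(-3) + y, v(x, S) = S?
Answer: 5304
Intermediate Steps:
f = 26 (f = 21 - 1*(-5) = 21 + 5 = 26)
z(y, q) = -2*y (z(y, q) = -3*y + y = -2*y)
(f*34)*z(b(3, 1), -5) = (26*34)*(-(-2)*3) = 884*(-2*(-3)) = 884*6 = 5304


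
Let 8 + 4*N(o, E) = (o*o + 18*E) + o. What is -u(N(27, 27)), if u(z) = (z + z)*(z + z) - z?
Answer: -760761/2 ≈ -3.8038e+5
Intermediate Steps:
N(o, E) = -2 + o/4 + o**2/4 + 9*E/2 (N(o, E) = -2 + ((o*o + 18*E) + o)/4 = -2 + ((o**2 + 18*E) + o)/4 = -2 + (o + o**2 + 18*E)/4 = -2 + (o/4 + o**2/4 + 9*E/2) = -2 + o/4 + o**2/4 + 9*E/2)
u(z) = -z + 4*z**2 (u(z) = (2*z)*(2*z) - z = 4*z**2 - z = -z + 4*z**2)
-u(N(27, 27)) = -(-2 + (1/4)*27 + (1/4)*27**2 + (9/2)*27)*(-1 + 4*(-2 + (1/4)*27 + (1/4)*27**2 + (9/2)*27)) = -(-2 + 27/4 + (1/4)*729 + 243/2)*(-1 + 4*(-2 + 27/4 + (1/4)*729 + 243/2)) = -(-2 + 27/4 + 729/4 + 243/2)*(-1 + 4*(-2 + 27/4 + 729/4 + 243/2)) = -617*(-1 + 4*(617/2))/2 = -617*(-1 + 1234)/2 = -617*1233/2 = -1*760761/2 = -760761/2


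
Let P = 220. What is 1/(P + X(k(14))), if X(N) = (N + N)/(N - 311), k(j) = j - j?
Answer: 1/220 ≈ 0.0045455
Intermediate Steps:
k(j) = 0
X(N) = 2*N/(-311 + N) (X(N) = (2*N)/(-311 + N) = 2*N/(-311 + N))
1/(P + X(k(14))) = 1/(220 + 2*0/(-311 + 0)) = 1/(220 + 2*0/(-311)) = 1/(220 + 2*0*(-1/311)) = 1/(220 + 0) = 1/220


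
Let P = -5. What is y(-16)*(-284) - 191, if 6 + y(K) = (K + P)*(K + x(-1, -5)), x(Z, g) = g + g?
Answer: -153551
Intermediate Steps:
x(Z, g) = 2*g
y(K) = -6 + (-10 + K)*(-5 + K) (y(K) = -6 + (K - 5)*(K + 2*(-5)) = -6 + (-5 + K)*(K - 10) = -6 + (-5 + K)*(-10 + K) = -6 + (-10 + K)*(-5 + K))
y(-16)*(-284) - 191 = (44 + (-16)² - 15*(-16))*(-284) - 191 = (44 + 256 + 240)*(-284) - 191 = 540*(-284) - 191 = -153360 - 191 = -153551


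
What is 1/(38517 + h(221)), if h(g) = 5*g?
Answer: 1/39622 ≈ 2.5238e-5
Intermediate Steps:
1/(38517 + h(221)) = 1/(38517 + 5*221) = 1/(38517 + 1105) = 1/39622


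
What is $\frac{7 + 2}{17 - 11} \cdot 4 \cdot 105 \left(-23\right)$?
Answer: $-14490$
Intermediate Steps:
$\frac{7 + 2}{17 - 11} \cdot 4 \cdot 105 \left(-23\right) = \frac{9}{6} \cdot 4 \cdot 105 \left(-23\right) = 9 \cdot \frac{1}{6} \cdot 4 \cdot 105 \left(-23\right) = \frac{3}{2} \cdot 4 \cdot 105 \left(-23\right) = 6 \cdot 105 \left(-23\right) = 630 \left(-23\right) = -14490$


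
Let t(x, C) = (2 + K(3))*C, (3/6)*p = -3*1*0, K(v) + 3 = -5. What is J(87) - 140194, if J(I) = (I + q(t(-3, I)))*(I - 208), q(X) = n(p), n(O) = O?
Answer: -150721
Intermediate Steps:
K(v) = -8 (K(v) = -3 - 5 = -8)
p = 0 (p = 2*(-3*1*0) = 2*(-3*0) = 2*0 = 0)
t(x, C) = -6*C (t(x, C) = (2 - 8)*C = -6*C)
q(X) = 0
J(I) = I*(-208 + I) (J(I) = (I + 0)*(I - 208) = I*(-208 + I))
J(87) - 140194 = 87*(-208 + 87) - 140194 = 87*(-121) - 140194 = -10527 - 140194 = -150721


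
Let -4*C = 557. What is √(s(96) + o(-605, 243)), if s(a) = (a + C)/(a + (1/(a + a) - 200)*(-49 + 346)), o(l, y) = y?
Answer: √3500361051608283/3795357 ≈ 15.588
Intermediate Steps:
C = -557/4 (C = -¼*557 = -557/4 ≈ -139.25)
s(a) = (-557/4 + a)/(-59400 + a + 297/(2*a)) (s(a) = (a - 557/4)/(a + (1/(a + a) - 200)*(-49 + 346)) = (-557/4 + a)/(a + (1/(2*a) - 200)*297) = (-557/4 + a)/(a + (-200 + 1/(2*a))*297) = (-557/4 + a)/(a + (-59400 + 297/(2*a))) = (-557/4 + a)/(-59400 + a + 297/(2*a)))
√(s(96) + o(-605, 243)) = √((½)*96*(-557 + 4*96)/(297 - 118800*96 + 2*96²) + 243) = √((½)*96*(-557 + 384)/(297 - 11404800 + 2*9216) + 243) = √((½)*96*(-173)/(297 - 11404800 + 18432) + 243) = √((½)*96*(-173)/(-11386071) + 243) = √((½)*96*(-1/11386071)*(-173) + 243) = √(2768/3795357 + 243) = √(922274519/3795357) = √3500361051608283/3795357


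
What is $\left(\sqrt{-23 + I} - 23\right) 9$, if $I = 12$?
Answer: $-207 + 9 i \sqrt{11} \approx -207.0 + 29.85 i$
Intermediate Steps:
$\left(\sqrt{-23 + I} - 23\right) 9 = \left(\sqrt{-23 + 12} - 23\right) 9 = \left(\sqrt{-11} - 23\right) 9 = \left(i \sqrt{11} - 23\right) 9 = \left(-23 + i \sqrt{11}\right) 9 = -207 + 9 i \sqrt{11}$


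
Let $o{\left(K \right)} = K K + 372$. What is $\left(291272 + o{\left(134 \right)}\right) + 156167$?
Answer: $465767$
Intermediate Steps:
$o{\left(K \right)} = 372 + K^{2}$ ($o{\left(K \right)} = K^{2} + 372 = 372 + K^{2}$)
$\left(291272 + o{\left(134 \right)}\right) + 156167 = \left(291272 + \left(372 + 134^{2}\right)\right) + 156167 = \left(291272 + \left(372 + 17956\right)\right) + 156167 = \left(291272 + 18328\right) + 156167 = 309600 + 156167 = 465767$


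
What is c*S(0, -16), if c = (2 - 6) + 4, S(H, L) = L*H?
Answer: 0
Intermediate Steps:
S(H, L) = H*L
c = 0 (c = -4 + 4 = 0)
c*S(0, -16) = 0*(0*(-16)) = 0*0 = 0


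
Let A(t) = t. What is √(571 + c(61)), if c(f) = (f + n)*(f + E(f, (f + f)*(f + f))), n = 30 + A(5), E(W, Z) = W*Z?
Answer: √87167131 ≈ 9336.3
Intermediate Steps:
n = 35 (n = 30 + 5 = 35)
c(f) = (35 + f)*(f + 4*f³) (c(f) = (f + 35)*(f + f*((f + f)*(f + f))) = (35 + f)*(f + f*((2*f)*(2*f))) = (35 + f)*(f + f*(4*f²)) = (35 + f)*(f + 4*f³))
√(571 + c(61)) = √(571 + 61*(35 + 61 + 4*61³ + 140*61²)) = √(571 + 61*(35 + 61 + 4*226981 + 140*3721)) = √(571 + 61*(35 + 61 + 907924 + 520940)) = √(571 + 61*1428960) = √(571 + 87166560) = √87167131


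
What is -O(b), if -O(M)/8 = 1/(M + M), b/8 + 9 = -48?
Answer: -1/114 ≈ -0.0087719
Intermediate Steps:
b = -456 (b = -72 + 8*(-48) = -72 - 384 = -456)
O(M) = -4/M (O(M) = -8/(M + M) = -8*1/(2*M) = -4/M)
-O(b) = -(-4)/(-456) = -(-4)*(-1)/456 = -1*1/114 = -1/114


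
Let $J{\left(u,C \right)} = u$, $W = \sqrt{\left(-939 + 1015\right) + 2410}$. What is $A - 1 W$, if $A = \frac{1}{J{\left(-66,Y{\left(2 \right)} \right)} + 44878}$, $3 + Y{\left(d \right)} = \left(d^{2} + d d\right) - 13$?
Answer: $\frac{1}{44812} - \sqrt{2486} \approx -49.86$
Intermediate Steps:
$Y{\left(d \right)} = -16 + 2 d^{2}$ ($Y{\left(d \right)} = -3 - \left(13 - d^{2} - d d\right) = -3 + \left(\left(d^{2} + d^{2}\right) - 13\right) = -3 + \left(2 d^{2} - 13\right) = -3 + \left(-13 + 2 d^{2}\right) = -16 + 2 d^{2}$)
$W = \sqrt{2486}$ ($W = \sqrt{76 + 2410} = \sqrt{2486} \approx 49.86$)
$A = \frac{1}{44812}$ ($A = \frac{1}{-66 + 44878} = \frac{1}{44812} \approx 2.2315 \cdot 10^{-5}$)
$A - 1 W = \frac{1}{44812} - 1 \sqrt{2486} = \frac{1}{44812} - \sqrt{2486}$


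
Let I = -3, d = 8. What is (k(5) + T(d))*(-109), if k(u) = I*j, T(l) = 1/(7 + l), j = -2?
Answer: -9919/15 ≈ -661.27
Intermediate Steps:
k(u) = 6 (k(u) = -3*(-2) = 6)
(k(5) + T(d))*(-109) = (6 + 1/(7 + 8))*(-109) = (6 + 1/15)*(-109) = (91/15)*(-109) = -9919/15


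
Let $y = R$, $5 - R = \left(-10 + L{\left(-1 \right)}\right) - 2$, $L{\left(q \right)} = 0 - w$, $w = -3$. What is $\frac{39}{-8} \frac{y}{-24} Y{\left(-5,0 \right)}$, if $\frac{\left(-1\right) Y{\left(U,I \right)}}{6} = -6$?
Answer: $\frac{819}{8} \approx 102.38$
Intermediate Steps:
$Y{\left(U,I \right)} = 36$ ($Y{\left(U,I \right)} = \left(-6\right) \left(-6\right) = 36$)
$L{\left(q \right)} = 3$ ($L{\left(q \right)} = 0 - -3 = 0 + 3 = 3$)
$R = 14$ ($R = 5 - \left(\left(-10 + 3\right) - 2\right) = 5 - \left(-7 - 2\right) = 5 - -9 = 5 + 9 = 14$)
$y = 14$
$\frac{39}{-8} \frac{y}{-24} Y{\left(-5,0 \right)} = \frac{39}{-8} \frac{14}{-24} \cdot 36 = 39 \left(- \frac{1}{8}\right) 14 \left(- \frac{1}{24}\right) 36 = \left(- \frac{39}{8}\right) \left(- \frac{7}{12}\right) 36 = \frac{91}{32} \cdot 36 = \frac{819}{8}$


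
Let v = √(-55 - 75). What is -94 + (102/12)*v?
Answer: -94 + 17*I*√130/2 ≈ -94.0 + 96.915*I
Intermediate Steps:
v = I*√130 (v = √(-130) = I*√130 ≈ 11.402*I)
-94 + (102/12)*v = -94 + (102/12)*(I*√130) = -94 + (102*(1/12))*(I*√130) = -94 + 17*(I*√130)/2 = -94 + 17*I*√130/2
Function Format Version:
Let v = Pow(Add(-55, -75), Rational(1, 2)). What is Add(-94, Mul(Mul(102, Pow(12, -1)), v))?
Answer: Add(-94, Mul(Rational(17, 2), I, Pow(130, Rational(1, 2)))) ≈ Add(-94.000, Mul(96.915, I))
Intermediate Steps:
v = Mul(I, Pow(130, Rational(1, 2))) (v = Pow(-130, Rational(1, 2)) = Mul(I, Pow(130, Rational(1, 2))) ≈ Mul(11.402, I))
Add(-94, Mul(Mul(102, Pow(12, -1)), v)) = Add(-94, Mul(Mul(102, Pow(12, -1)), Mul(I, Pow(130, Rational(1, 2))))) = Add(-94, Mul(Mul(102, Rational(1, 12)), Mul(I, Pow(130, Rational(1, 2))))) = Add(-94, Mul(Rational(17, 2), Mul(I, Pow(130, Rational(1, 2))))) = Add(-94, Mul(Rational(17, 2), I, Pow(130, Rational(1, 2))))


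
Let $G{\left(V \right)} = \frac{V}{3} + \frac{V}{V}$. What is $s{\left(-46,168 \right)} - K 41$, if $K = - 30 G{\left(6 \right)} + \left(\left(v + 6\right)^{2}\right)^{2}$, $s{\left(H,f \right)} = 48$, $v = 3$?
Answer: $-265263$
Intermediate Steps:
$G{\left(V \right)} = 1 + \frac{V}{3}$ ($G{\left(V \right)} = V \frac{1}{3} + 1 = \frac{V}{3} + 1 = 1 + \frac{V}{3}$)
$K = 6471$ ($K = - 30 \left(1 + \frac{1}{3} \cdot 6\right) + \left(\left(3 + 6\right)^{2}\right)^{2} = - 30 \left(1 + 2\right) + \left(9^{2}\right)^{2} = \left(-30\right) 3 + 81^{2} = -90 + 6561 = 6471$)
$s{\left(-46,168 \right)} - K 41 = 48 - 6471 \cdot 41 = 48 - 265311 = -265263$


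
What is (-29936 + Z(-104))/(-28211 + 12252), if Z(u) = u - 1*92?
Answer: 30132/15959 ≈ 1.8881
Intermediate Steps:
Z(u) = -92 + u (Z(u) = u - 92 = -92 + u)
(-29936 + Z(-104))/(-28211 + 12252) = (-29936 + (-92 - 104))/(-28211 + 12252) = (-29936 - 196)/(-15959) = -30132*(-1/15959) = 30132/15959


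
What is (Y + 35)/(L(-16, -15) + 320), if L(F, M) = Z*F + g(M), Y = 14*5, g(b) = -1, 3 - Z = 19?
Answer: 21/115 ≈ 0.18261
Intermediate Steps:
Z = -16 (Z = 3 - 1*19 = 3 - 19 = -16)
Y = 70
L(F, M) = -1 - 16*F (L(F, M) = -16*F - 1 = -1 - 16*F)
(Y + 35)/(L(-16, -15) + 320) = (70 + 35)/((-1 - 16*(-16)) + 320) = 105/((-1 + 256) + 320) = 105/(255 + 320) = 105/575 = 105*(1/575) = 21/115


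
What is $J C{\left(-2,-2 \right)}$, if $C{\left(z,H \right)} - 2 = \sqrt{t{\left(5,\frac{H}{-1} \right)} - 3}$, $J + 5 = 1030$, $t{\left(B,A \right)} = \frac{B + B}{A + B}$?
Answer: $2050 + \frac{1025 i \sqrt{77}}{7} \approx 2050.0 + 1284.9 i$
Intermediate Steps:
$t{\left(B,A \right)} = \frac{2 B}{A + B}$
$J = 1025$ ($J = -5 + 1030 = 1025$)
$C{\left(z,H \right)} = 2 + \sqrt{-3 + \frac{10}{5 - H}}$ ($C{\left(z,H \right)} = 2 + \sqrt{2 \cdot 5 \frac{1}{\frac{H}{-1} + 5} - 3} = 2 + \sqrt{2 \cdot 5 \frac{1}{H \left(-1\right) + 5} - 3} = 2 + \sqrt{2 \cdot 5 \frac{1}{- H + 5} - 3} = 2 + \sqrt{2 \cdot 5 \frac{1}{5 - H} - 3} = 2 + \sqrt{\frac{10}{5 - H} - 3} = 2 + \sqrt{-3 + \frac{10}{5 - H}}$)
$J C{\left(-2,-2 \right)} = 1025 \left(2 + \sqrt{\frac{-5 + 3 \left(-2\right)}{5 - -2}}\right) = 1025 \left(2 + \sqrt{\frac{-5 - 6}{5 + 2}}\right) = 1025 \left(2 + \sqrt{\frac{1}{7} \left(-11\right)}\right) = 1025 \left(2 + \sqrt{- \frac{11}{7}}\right) = 1025 \left(2 + \frac{i \sqrt{77}}{7}\right) = 2050 + \frac{1025 i \sqrt{77}}{7}$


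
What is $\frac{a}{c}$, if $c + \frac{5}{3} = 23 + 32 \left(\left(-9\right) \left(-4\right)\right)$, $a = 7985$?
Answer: $\frac{4791}{704} \approx 6.8054$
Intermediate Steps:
$c = \frac{3520}{3}$ ($c = - \frac{5}{3} + \left(23 + 32 \left(\left(-9\right) \left(-4\right)\right)\right) = - \frac{5}{3} + \left(23 + 32 \cdot 36\right) = - \frac{5}{3} + \left(23 + 1152\right) = - \frac{5}{3} + 1175 = \frac{3520}{3} \approx 1173.3$)
$\frac{a}{c} = \frac{7985}{\frac{3520}{3}} = 7985 \cdot \frac{3}{3520} = \frac{4791}{704}$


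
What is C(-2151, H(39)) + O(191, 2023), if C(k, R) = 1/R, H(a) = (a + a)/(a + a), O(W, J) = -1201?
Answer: -1200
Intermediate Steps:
H(a) = 1 (H(a) = (2*a)/((2*a)) = (2*a)*(1/(2*a)) = 1)
C(-2151, H(39)) + O(191, 2023) = 1/1 - 1201 = 1 - 1201 = -1200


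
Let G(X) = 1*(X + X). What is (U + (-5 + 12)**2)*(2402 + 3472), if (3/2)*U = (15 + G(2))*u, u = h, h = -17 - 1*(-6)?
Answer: -530618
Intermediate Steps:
G(X) = 2*X (G(X) = 1*(2*X) = 2*X)
h = -11 (h = -17 + 6 = -11)
u = -11
U = -418/3 (U = 2*((15 + 2*2)*(-11))/3 = 2*((15 + 4)*(-11))/3 = 2*(19*(-11))/3 = (2/3)*(-209) = -418/3 ≈ -139.33)
(U + (-5 + 12)**2)*(2402 + 3472) = (-418/3 + (-5 + 12)**2)*(2402 + 3472) = (-418/3 + 7**2)*5874 = (-418/3 + 49)*5874 = -271/3*5874 = -530618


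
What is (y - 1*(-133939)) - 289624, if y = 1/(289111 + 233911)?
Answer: -81426680069/523022 ≈ -1.5569e+5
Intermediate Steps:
y = 1/523022 ≈ 1.9120e-6
(y - 1*(-133939)) - 289624 = (1/523022 - 1*(-133939)) - 289624 = (1/523022 + 133939) - 289624 = 70053043659/523022 - 289624 = -81426680069/523022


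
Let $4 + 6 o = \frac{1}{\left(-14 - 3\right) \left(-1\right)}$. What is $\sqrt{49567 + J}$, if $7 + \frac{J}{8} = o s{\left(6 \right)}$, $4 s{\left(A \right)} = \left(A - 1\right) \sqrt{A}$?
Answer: $\frac{\sqrt{128778111 - 17085 \sqrt{6}}}{51} \approx 222.47$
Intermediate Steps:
$s{\left(A \right)} = \frac{\sqrt{A} \left(-1 + A\right)}{4}$ ($s{\left(A \right)} = \frac{\left(A - 1\right) \sqrt{A}}{4} = \frac{\left(-1 + A\right) \sqrt{A}}{4} = \frac{\sqrt{A} \left(-1 + A\right)}{4}$)
$o = - \frac{67}{102}$ ($o = - \frac{2}{3} + \frac{1}{6 \left(-14 - 3\right) \left(-1\right)} = - \frac{2}{3} + \frac{1}{6 \left(\left(-17\right) \left(-1\right)\right)} = - \frac{2}{3} + \frac{1}{6 \cdot 17} = - \frac{2}{3} + \frac{1}{6} \cdot \frac{1}{17} = - \frac{2}{3} + \frac{1}{102} = - \frac{67}{102} \approx -0.65686$)
$J = -56 - \frac{335 \sqrt{6}}{51}$ ($J = -56 + 8 \left(- \frac{67 \frac{\sqrt{6} \left(-1 + 6\right)}{4}}{102}\right) = -56 + 8 \left(- \frac{67 \cdot \frac{1}{4} \sqrt{6} \cdot 5}{102}\right) = -56 + 8 \left(- \frac{67 \frac{5 \sqrt{6}}{4}}{102}\right) = -56 + 8 \left(- \frac{335 \sqrt{6}}{408}\right) = -56 - \frac{335 \sqrt{6}}{51} \approx -72.09$)
$\sqrt{49567 + J} = \sqrt{49567 - \left(56 + \frac{335 \sqrt{6}}{51}\right)} = \sqrt{49511 - \frac{335 \sqrt{6}}{51}}$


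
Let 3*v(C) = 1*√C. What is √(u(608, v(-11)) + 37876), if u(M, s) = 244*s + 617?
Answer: √(346437 + 732*I*√11)/3 ≈ 196.2 + 0.68745*I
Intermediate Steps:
v(C) = √C/3 (v(C) = (1*√C)/3 = √C/3)
u(M, s) = 617 + 244*s
√(u(608, v(-11)) + 37876) = √((617 + 244*(√(-11)/3)) + 37876) = √((617 + 244*((I*√11)/3)) + 37876) = √((617 + 244*(I*√11/3)) + 37876) = √((617 + 244*I*√11/3) + 37876) = √(38493 + 244*I*√11/3)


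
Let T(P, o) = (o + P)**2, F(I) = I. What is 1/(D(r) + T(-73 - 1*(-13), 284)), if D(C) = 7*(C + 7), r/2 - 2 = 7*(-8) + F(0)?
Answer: 1/49469 ≈ 2.0215e-5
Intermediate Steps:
T(P, o) = (P + o)**2
r = -108 (r = 4 + 2*(7*(-8) + 0) = 4 + 2*(-56 + 0) = 4 + 2*(-56) = 4 - 112 = -108)
D(C) = 49 + 7*C (D(C) = 7*(7 + C) = 49 + 7*C)
1/(D(r) + T(-73 - 1*(-13), 284)) = 1/((49 + 7*(-108)) + ((-73 - 1*(-13)) + 284)**2) = 1/((49 - 756) + ((-73 + 13) + 284)**2) = 1/(-707 + (-60 + 284)**2) = 1/(-707 + 224**2) = 1/(-707 + 50176) = 1/49469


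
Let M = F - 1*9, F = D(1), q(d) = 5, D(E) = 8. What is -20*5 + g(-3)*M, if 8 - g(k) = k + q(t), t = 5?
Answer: -106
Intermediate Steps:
F = 8
M = -1 (M = 8 - 1*9 = 8 - 9 = -1)
g(k) = 3 - k (g(k) = 8 - (k + 5) = 8 - (5 + k) = 8 + (-5 - k) = 3 - k)
-20*5 + g(-3)*M = -20*5 + (3 - 1*(-3))*(-1) = -100 + (3 + 3)*(-1) = -100 + 6*(-1) = -100 - 6 = -106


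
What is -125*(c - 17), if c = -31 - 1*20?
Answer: 8500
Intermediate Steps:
c = -51 (c = -31 - 20 = -51)
-125*(c - 17) = -125*(-51 - 17) = -125*(-68) = 8500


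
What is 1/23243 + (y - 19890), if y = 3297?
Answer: -385671098/23243 ≈ -16593.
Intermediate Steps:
1/23243 + (y - 19890) = 1/23243 + (3297 - 19890) = 1/23243 - 16593 = -385671098/23243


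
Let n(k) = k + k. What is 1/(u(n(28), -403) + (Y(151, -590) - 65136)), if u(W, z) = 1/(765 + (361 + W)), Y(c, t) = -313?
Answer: -1182/77360717 ≈ -1.5279e-5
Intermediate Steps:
n(k) = 2*k
u(W, z) = 1/(1126 + W)
1/(u(n(28), -403) + (Y(151, -590) - 65136)) = 1/(1/(1126 + 2*28) + (-313 - 65136)) = 1/(1/(1126 + 56) - 65449) = 1/(1/1182 - 65449) = 1/(-77360717/1182) = -1182/77360717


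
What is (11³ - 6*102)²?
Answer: 516961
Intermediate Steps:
(11³ - 6*102)² = (1331 - 612)² = 719² = 516961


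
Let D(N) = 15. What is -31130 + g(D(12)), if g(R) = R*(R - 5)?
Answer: -30980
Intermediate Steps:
g(R) = R*(-5 + R)
-31130 + g(D(12)) = -31130 + 15*(-5 + 15) = -31130 + 15*10 = -31130 + 150 = -30980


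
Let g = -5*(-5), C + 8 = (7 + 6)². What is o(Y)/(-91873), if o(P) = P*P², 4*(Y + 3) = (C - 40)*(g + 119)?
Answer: -82483294977/91873 ≈ -8.9780e+5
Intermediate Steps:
C = 161 (C = -8 + (7 + 6)² = -8 + 13² = -8 + 169 = 161)
g = 25
Y = 4353 (Y = -3 + ((161 - 40)*(25 + 119))/4 = -3 + (121*144)/4 = -3 + (¼)*17424 = -3 + 4356 = 4353)
o(P) = P³
o(Y)/(-91873) = 4353³/(-91873) = 82483294977*(-1/91873) = -82483294977/91873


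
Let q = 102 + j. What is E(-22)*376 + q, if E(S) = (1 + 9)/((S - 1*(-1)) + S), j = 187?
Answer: 8667/43 ≈ 201.56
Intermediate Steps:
q = 289 (q = 102 + 187 = 289)
E(S) = 10/(1 + 2*S) (E(S) = 10/((S + 1) + S) = 10/((1 + S) + S) = 10/(1 + 2*S))
E(-22)*376 + q = (10/(1 + 2*(-22)))*376 + 289 = (10/(1 - 44))*376 + 289 = (10/(-43))*376 + 289 = (10*(-1/43))*376 + 289 = -10/43*376 + 289 = -3760/43 + 289 = 8667/43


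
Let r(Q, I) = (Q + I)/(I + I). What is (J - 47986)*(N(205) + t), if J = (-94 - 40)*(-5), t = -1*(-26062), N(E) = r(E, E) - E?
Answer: -1223497128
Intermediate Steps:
r(Q, I) = (I + Q)/(2*I) (r(Q, I) = (I + Q)/((2*I)) = (I + Q)*(1/(2*I)) = (I + Q)/(2*I))
N(E) = 1 - E (N(E) = (E + E)/(2*E) - E = (2*E)/(2*E) - E = 1 - E)
t = 26062
J = 670 (J = -134*(-5) = 670)
(J - 47986)*(N(205) + t) = (670 - 47986)*((1 - 1*205) + 26062) = -47316*((1 - 205) + 26062) = -47316*(-204 + 26062) = -47316*25858 = -1223497128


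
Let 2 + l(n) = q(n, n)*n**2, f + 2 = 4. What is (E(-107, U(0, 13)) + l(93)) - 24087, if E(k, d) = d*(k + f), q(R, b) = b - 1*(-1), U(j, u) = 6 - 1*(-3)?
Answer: 787972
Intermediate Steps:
f = 2 (f = -2 + 4 = 2)
U(j, u) = 9 (U(j, u) = 6 + 3 = 9)
q(R, b) = 1 + b (q(R, b) = b + 1 = 1 + b)
E(k, d) = d*(2 + k) (E(k, d) = d*(k + 2) = d*(2 + k))
l(n) = -2 + n**2*(1 + n) (l(n) = -2 + (1 + n)*n**2 = -2 + n**2*(1 + n))
(E(-107, U(0, 13)) + l(93)) - 24087 = (9*(2 - 107) + (-2 + 93**2*(1 + 93))) - 24087 = (9*(-105) + (-2 + 8649*94)) - 24087 = (-945 + (-2 + 813006)) - 24087 = (-945 + 813004) - 24087 = 812059 - 24087 = 787972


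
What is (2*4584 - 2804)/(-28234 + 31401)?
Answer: 6364/3167 ≈ 2.0095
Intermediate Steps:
(2*4584 - 2804)/(-28234 + 31401) = (9168 - 2804)/3167 = 6364*(1/3167) = 6364/3167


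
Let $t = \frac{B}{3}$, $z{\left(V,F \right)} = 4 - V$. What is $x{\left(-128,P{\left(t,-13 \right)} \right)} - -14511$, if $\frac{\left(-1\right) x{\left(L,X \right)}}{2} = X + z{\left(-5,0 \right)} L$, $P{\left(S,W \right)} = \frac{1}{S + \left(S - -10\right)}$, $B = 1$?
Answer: $\frac{269037}{16} \approx 16815.0$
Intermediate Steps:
$t = \frac{1}{3}$ ($t = 1 \cdot \frac{1}{3} = \frac{1}{3} \approx 0.33333$)
$P{\left(S,W \right)} = \frac{1}{10 + 2 S}$ ($P{\left(S,W \right)} = \frac{1}{S + \left(S + 10\right)} = \frac{1}{S + \left(10 + S\right)} = \frac{1}{10 + 2 S}$)
$x{\left(L,X \right)} = - 18 L - 2 X$ ($x{\left(L,X \right)} = - 2 \left(X + \left(4 - -5\right) L\right) = - 2 \left(X + \left(4 + 5\right) L\right) = - 2 \left(X + 9 L\right) = - 18 L - 2 X$)
$x{\left(-128,P{\left(t,-13 \right)} \right)} - -14511 = \left(\left(-18\right) \left(-128\right) - 2 \frac{1}{2 \left(5 + \frac{1}{3}\right)}\right) - -14511 = \left(2304 - 2 \frac{1}{2 \cdot \frac{16}{3}}\right) + 14511 = \left(2304 - 2 \cdot \frac{1}{2} \cdot \frac{3}{16}\right) + 14511 = \left(2304 - \frac{3}{16}\right) + 14511 = \frac{36861}{16} + 14511 = \frac{269037}{16}$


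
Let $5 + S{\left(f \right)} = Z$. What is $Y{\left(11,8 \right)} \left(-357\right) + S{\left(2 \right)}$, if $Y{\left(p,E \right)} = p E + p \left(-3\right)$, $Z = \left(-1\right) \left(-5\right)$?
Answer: $-19635$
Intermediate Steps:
$Z = 5$
$Y{\left(p,E \right)} = - 3 p + E p$ ($Y{\left(p,E \right)} = E p - 3 p = - 3 p + E p$)
$S{\left(f \right)} = 0$ ($S{\left(f \right)} = -5 + 5 = 0$)
$Y{\left(11,8 \right)} \left(-357\right) + S{\left(2 \right)} = 11 \left(-3 + 8\right) \left(-357\right) + 0 = 11 \cdot 5 \left(-357\right) + 0 = 55 \left(-357\right) + 0 = -19635 + 0 = -19635$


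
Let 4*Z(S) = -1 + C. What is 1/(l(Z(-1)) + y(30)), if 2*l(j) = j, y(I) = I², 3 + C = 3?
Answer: 8/7199 ≈ 0.0011113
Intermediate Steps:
C = 0 (C = -3 + 3 = 0)
Z(S) = -¼ (Z(S) = (-1 + 0)/4 = (¼)*(-1) = -¼)
l(j) = j/2
1/(l(Z(-1)) + y(30)) = 1/((½)*(-¼) + 30²) = 1/(-⅛ + 900) = 1/(7199/8) = 8/7199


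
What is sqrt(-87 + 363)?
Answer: 2*sqrt(69) ≈ 16.613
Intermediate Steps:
sqrt(-87 + 363) = sqrt(276) = 2*sqrt(69)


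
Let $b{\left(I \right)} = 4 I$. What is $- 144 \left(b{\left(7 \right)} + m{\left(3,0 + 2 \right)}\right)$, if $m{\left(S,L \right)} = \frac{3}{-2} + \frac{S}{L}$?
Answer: $-4032$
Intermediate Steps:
$m{\left(S,L \right)} = - \frac{3}{2} + \frac{S}{L}$ ($m{\left(S,L \right)} = 3 \left(- \frac{1}{2}\right) + \frac{S}{L} = - \frac{3}{2} + \frac{S}{L}$)
$- 144 \left(b{\left(7 \right)} + m{\left(3,0 + 2 \right)}\right) = - 144 \left(4 \cdot 7 - \left(\frac{3}{2} - \frac{3}{0 + 2}\right)\right) = - 144 \left(28 - \left(\frac{3}{2} - \frac{3}{2}\right)\right) = - 144 \left(28 + \left(- \frac{3}{2} + 3 \cdot \frac{1}{2}\right)\right) = - 144 \left(28 + \left(- \frac{3}{2} + \frac{3}{2}\right)\right) = - 144 \left(28 + 0\right) = \left(-144\right) 28 = -4032$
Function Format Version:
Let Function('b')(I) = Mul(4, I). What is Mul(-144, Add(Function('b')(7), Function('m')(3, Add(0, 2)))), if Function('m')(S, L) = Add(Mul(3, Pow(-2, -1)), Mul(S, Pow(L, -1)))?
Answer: -4032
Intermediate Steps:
Function('m')(S, L) = Add(Rational(-3, 2), Mul(S, Pow(L, -1))) (Function('m')(S, L) = Add(Mul(3, Rational(-1, 2)), Mul(S, Pow(L, -1))) = Add(Rational(-3, 2), Mul(S, Pow(L, -1))))
Mul(-144, Add(Function('b')(7), Function('m')(3, Add(0, 2)))) = Mul(-144, Add(Mul(4, 7), Add(Rational(-3, 2), Mul(3, Pow(Add(0, 2), -1))))) = Mul(-144, Add(28, Add(Rational(-3, 2), Mul(3, Pow(2, -1))))) = Mul(-144, Add(28, Add(Rational(-3, 2), Mul(3, Rational(1, 2))))) = Mul(-144, Add(28, Add(Rational(-3, 2), Rational(3, 2)))) = Mul(-144, Add(28, 0)) = Mul(-144, 28) = -4032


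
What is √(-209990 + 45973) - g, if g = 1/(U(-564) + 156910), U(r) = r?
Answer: -1/156346 + I*√164017 ≈ -6.3961e-6 + 404.99*I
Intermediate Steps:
g = 1/156346 (g = 1/(-564 + 156910) = 1/156346 ≈ 6.3961e-6)
√(-209990 + 45973) - g = √(-209990 + 45973) - 1*1/156346 = √(-164017) - 1/156346 = I*√164017 - 1/156346 = -1/156346 + I*√164017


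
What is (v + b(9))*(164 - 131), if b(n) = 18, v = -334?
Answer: -10428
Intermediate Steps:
(v + b(9))*(164 - 131) = (-334 + 18)*(164 - 131) = -316*33 = -10428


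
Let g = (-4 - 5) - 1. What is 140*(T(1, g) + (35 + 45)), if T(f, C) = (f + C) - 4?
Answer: 9380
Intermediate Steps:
g = -10 (g = -9 - 1 = -10)
T(f, C) = -4 + C + f (T(f, C) = (C + f) - 4 = -4 + C + f)
140*(T(1, g) + (35 + 45)) = 140*((-4 - 10 + 1) + (35 + 45)) = 140*(-13 + 80) = 140*67 = 9380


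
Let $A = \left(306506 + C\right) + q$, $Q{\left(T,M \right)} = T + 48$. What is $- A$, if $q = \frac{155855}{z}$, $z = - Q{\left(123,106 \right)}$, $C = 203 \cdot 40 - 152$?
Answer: $- \frac{53619199}{171} \approx -3.1356 \cdot 10^{5}$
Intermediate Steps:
$C = 7968$ ($C = 8120 - 152 = 7968$)
$Q{\left(T,M \right)} = 48 + T$
$z = -171$ ($z = - (48 + 123) = \left(-1\right) 171 = -171$)
$q = - \frac{155855}{171}$ ($q = \frac{155855}{-171} = 155855 \left(- \frac{1}{171}\right) = - \frac{155855}{171} \approx -911.43$)
$A = \frac{53619199}{171}$ ($A = \left(306506 + 7968\right) - \frac{155855}{171} = 314474 - \frac{155855}{171} = \frac{53619199}{171} \approx 3.1356 \cdot 10^{5}$)
$- A = \left(-1\right) \frac{53619199}{171} = - \frac{53619199}{171}$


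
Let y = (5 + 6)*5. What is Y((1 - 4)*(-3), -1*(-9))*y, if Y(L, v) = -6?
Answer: -330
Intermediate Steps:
y = 55 (y = 11*5 = 55)
Y((1 - 4)*(-3), -1*(-9))*y = -6*55 = -330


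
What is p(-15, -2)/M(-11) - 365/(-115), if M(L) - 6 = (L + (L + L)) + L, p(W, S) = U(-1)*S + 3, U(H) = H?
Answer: 2659/874 ≈ 3.0423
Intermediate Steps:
p(W, S) = 3 - S (p(W, S) = -S + 3 = 3 - S)
M(L) = 6 + 4*L (M(L) = 6 + ((L + (L + L)) + L) = 6 + ((L + 2*L) + L) = 6 + (3*L + L) = 6 + 4*L)
p(-15, -2)/M(-11) - 365/(-115) = (3 - 1*(-2))/(6 + 4*(-11)) - 365/(-115) = (3 + 2)/(6 - 44) - 365*(-1/115) = 5/(-38) + 73/23 = 5*(-1/38) + 73/23 = -5/38 + 73/23 = 2659/874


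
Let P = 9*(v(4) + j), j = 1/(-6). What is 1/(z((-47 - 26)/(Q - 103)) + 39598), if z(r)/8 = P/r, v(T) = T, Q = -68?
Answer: 73/2937850 ≈ 2.4848e-5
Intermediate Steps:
j = -1/6 ≈ -0.16667
P = 69/2 (P = 9*(4 - 1/6) = 9*(23/6) = 69/2 ≈ 34.500)
z(r) = 276/r (z(r) = 8*(69/(2*r)) = 276/r)
1/(z((-47 - 26)/(Q - 103)) + 39598) = 1/(276/(((-47 - 26)/(-68 - 103))) + 39598) = 1/(276/((-73/(-171))) + 39598) = 1/(276/((-73*(-1/171))) + 39598) = 1/(276/(73/171) + 39598) = 1/(276*(171/73) + 39598) = 1/(47196/73 + 39598) = 1/(2937850/73) = 73/2937850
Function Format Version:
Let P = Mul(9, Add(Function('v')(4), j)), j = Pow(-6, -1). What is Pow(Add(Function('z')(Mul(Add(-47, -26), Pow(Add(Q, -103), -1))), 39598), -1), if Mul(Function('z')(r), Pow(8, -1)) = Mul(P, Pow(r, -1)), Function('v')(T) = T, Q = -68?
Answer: Rational(73, 2937850) ≈ 2.4848e-5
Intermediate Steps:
j = Rational(-1, 6) ≈ -0.16667
P = Rational(69, 2) (P = Mul(9, Add(4, Rational(-1, 6))) = Mul(9, Rational(23, 6)) = Rational(69, 2) ≈ 34.500)
Function('z')(r) = Mul(276, Pow(r, -1)) (Function('z')(r) = Mul(8, Mul(Rational(69, 2), Pow(r, -1))) = Mul(276, Pow(r, -1)))
Pow(Add(Function('z')(Mul(Add(-47, -26), Pow(Add(Q, -103), -1))), 39598), -1) = Pow(Add(Mul(276, Pow(Mul(Add(-47, -26), Pow(Add(-68, -103), -1)), -1)), 39598), -1) = Pow(Add(Mul(276, Pow(Mul(-73, Pow(-171, -1)), -1)), 39598), -1) = Pow(Add(Mul(276, Pow(Mul(-73, Rational(-1, 171)), -1)), 39598), -1) = Pow(Add(Mul(276, Pow(Rational(73, 171), -1)), 39598), -1) = Pow(Add(Mul(276, Rational(171, 73)), 39598), -1) = Pow(Add(Rational(47196, 73), 39598), -1) = Pow(Rational(2937850, 73), -1) = Rational(73, 2937850)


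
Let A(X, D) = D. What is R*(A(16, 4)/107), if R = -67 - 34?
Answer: -404/107 ≈ -3.7757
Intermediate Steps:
R = -101
R*(A(16, 4)/107) = -404/107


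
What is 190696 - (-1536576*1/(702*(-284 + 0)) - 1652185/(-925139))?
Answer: 1465450532322277/7685129673 ≈ 1.9069e+5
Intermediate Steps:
190696 - (-1536576*1/(702*(-284 + 0)) - 1652185/(-925139)) = 190696 - (-1536576/(702*(-284)) - 1652185*(-1/925139)) = 190696 - (-1536576/(-199368) + 1652185/925139) = 190696 - (-1536576*(-1/199368) + 1652185/925139) = 190696 - (64024/8307 + 1652185/925139) = 190696 - 1*72955800131/7685129673 = 190696 - 72955800131/7685129673 = 1465450532322277/7685129673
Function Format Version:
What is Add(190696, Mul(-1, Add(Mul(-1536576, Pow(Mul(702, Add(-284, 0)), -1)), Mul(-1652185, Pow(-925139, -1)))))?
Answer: Rational(1465450532322277, 7685129673) ≈ 1.9069e+5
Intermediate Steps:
Add(190696, Mul(-1, Add(Mul(-1536576, Pow(Mul(702, Add(-284, 0)), -1)), Mul(-1652185, Pow(-925139, -1))))) = Add(190696, Mul(-1, Add(Mul(-1536576, Pow(Mul(702, -284), -1)), Mul(-1652185, Rational(-1, 925139))))) = Add(190696, Mul(-1, Add(Mul(-1536576, Pow(-199368, -1)), Rational(1652185, 925139)))) = Add(190696, Mul(-1, Add(Mul(-1536576, Rational(-1, 199368)), Rational(1652185, 925139)))) = Add(190696, Mul(-1, Add(Rational(64024, 8307), Rational(1652185, 925139)))) = Add(190696, Mul(-1, Rational(72955800131, 7685129673))) = Add(190696, Rational(-72955800131, 7685129673)) = Rational(1465450532322277, 7685129673)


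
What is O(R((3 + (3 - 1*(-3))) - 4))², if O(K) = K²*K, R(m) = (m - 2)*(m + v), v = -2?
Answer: 531441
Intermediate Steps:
R(m) = (-2 + m)² (R(m) = (m - 2)*(m - 2) = (-2 + m)*(-2 + m) = (-2 + m)²)
O(K) = K³
O(R((3 + (3 - 1*(-3))) - 4))² = ((4 + ((3 + (3 - 1*(-3))) - 4)² - 4*((3 + (3 - 1*(-3))) - 4))³)² = ((4 + ((3 + (3 + 3)) - 4)² - 4*((3 + (3 + 3)) - 4))³)² = ((4 + ((3 + 6) - 4)² - 4*((3 + 6) - 4))³)² = ((4 + (9 - 4)² - 4*(9 - 4))³)² = ((4 + 5² - 4*5)³)² = ((4 + 25 - 20)³)² = (9³)² = 729² = 531441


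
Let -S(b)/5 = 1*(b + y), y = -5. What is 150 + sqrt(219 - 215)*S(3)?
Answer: 170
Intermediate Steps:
S(b) = 25 - 5*b (S(b) = -5*(b - 5) = -5*(-5 + b) = 25 - 5*b)
150 + sqrt(219 - 215)*S(3) = 150 + sqrt(219 - 215)*(25 - 5*3) = 150 + sqrt(4)*(25 - 15) = 150 + 2*10 = 150 + 20 = 170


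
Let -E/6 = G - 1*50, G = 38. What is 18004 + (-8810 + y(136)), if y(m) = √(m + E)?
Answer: 9194 + 4*√13 ≈ 9208.4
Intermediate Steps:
E = 72 (E = -6*(38 - 1*50) = -6*(38 - 50) = -6*(-12) = 72)
y(m) = √(72 + m) (y(m) = √(m + 72) = √(72 + m))
18004 + (-8810 + y(136)) = 18004 + (-8810 + √(72 + 136)) = 18004 + (-8810 + √208) = 18004 + (-8810 + 4*√13) = 9194 + 4*√13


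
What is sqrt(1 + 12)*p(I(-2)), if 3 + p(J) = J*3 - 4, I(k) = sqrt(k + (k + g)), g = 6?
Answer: sqrt(13)*(-7 + 3*sqrt(2)) ≈ -9.9418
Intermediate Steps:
I(k) = sqrt(6 + 2*k) (I(k) = sqrt(k + (k + 6)) = sqrt(k + (6 + k)) = sqrt(6 + 2*k))
p(J) = -7 + 3*J (p(J) = -3 + (J*3 - 4) = -3 + (3*J - 4) = -3 + (-4 + 3*J) = -7 + 3*J)
sqrt(1 + 12)*p(I(-2)) = sqrt(1 + 12)*(-7 + 3*sqrt(6 + 2*(-2))) = sqrt(13)*(-7 + 3*sqrt(6 - 4)) = sqrt(13)*(-7 + 3*sqrt(2))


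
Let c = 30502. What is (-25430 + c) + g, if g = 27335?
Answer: 32407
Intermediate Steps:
(-25430 + c) + g = (-25430 + 30502) + 27335 = 5072 + 27335 = 32407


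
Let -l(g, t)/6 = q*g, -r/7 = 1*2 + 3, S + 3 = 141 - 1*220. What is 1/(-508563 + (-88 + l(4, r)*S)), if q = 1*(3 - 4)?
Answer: -1/510619 ≈ -1.9584e-6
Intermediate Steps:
S = -82 (S = -3 + (141 - 1*220) = -3 + (141 - 220) = -3 - 79 = -82)
r = -35 (r = -7*(1*2 + 3) = -7*(2 + 3) = -7*5 = -35)
q = -1 (q = 1*(-1) = -1)
l(g, t) = 6*g (l(g, t) = -(-6)*g = 6*g)
1/(-508563 + (-88 + l(4, r)*S)) = 1/(-508563 + (-88 + (6*4)*(-82))) = 1/(-508563 + (-88 + 24*(-82))) = 1/(-508563 + (-88 - 1968)) = 1/(-508563 - 2056) = 1/(-510619) = -1/510619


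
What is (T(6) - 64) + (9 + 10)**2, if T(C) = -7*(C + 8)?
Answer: 199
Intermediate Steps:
T(C) = -56 - 7*C (T(C) = -7*(8 + C) = -56 - 7*C)
(T(6) - 64) + (9 + 10)**2 = ((-56 - 7*6) - 64) + (9 + 10)**2 = ((-56 - 42) - 64) + 19**2 = (-98 - 64) + 361 = -162 + 361 = 199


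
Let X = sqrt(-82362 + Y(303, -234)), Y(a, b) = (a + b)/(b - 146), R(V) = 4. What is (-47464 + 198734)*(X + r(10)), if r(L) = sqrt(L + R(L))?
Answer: 151270*sqrt(14) + 15127*I*sqrt(2973274755)/19 ≈ 5.66e+5 + 4.3413e+7*I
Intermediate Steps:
Y(a, b) = (a + b)/(-146 + b)
X = I*sqrt(2973274755)/190 (X = sqrt(-82362 + (303 - 234)/(-146 - 234)) = sqrt(-82362 + 69/(-380)) = sqrt(-82362 - 1/380*69) = sqrt(-82362 - 69/380) = sqrt(-31297629/380) = I*sqrt(2973274755)/190 ≈ 286.99*I)
r(L) = sqrt(4 + L) (r(L) = sqrt(L + 4) = sqrt(4 + L))
(-47464 + 198734)*(X + r(10)) = (-47464 + 198734)*(I*sqrt(2973274755)/190 + sqrt(4 + 10)) = 151270*(I*sqrt(2973274755)/190 + sqrt(14)) = 151270*(sqrt(14) + I*sqrt(2973274755)/190) = 151270*sqrt(14) + 15127*I*sqrt(2973274755)/19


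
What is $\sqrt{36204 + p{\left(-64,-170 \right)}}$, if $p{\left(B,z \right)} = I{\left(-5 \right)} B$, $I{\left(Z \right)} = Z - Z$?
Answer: $2 \sqrt{9051} \approx 190.27$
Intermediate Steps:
$I{\left(Z \right)} = 0$
$p{\left(B,z \right)} = 0$ ($p{\left(B,z \right)} = 0 B = 0$)
$\sqrt{36204 + p{\left(-64,-170 \right)}} = \sqrt{36204 + 0} = \sqrt{36204} = 2 \sqrt{9051}$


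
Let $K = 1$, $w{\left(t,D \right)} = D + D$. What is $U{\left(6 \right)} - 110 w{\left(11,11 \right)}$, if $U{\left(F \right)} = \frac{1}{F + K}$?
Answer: $- \frac{16939}{7} \approx -2419.9$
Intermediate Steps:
$w{\left(t,D \right)} = 2 D$
$U{\left(F \right)} = \frac{1}{1 + F}$ ($U{\left(F \right)} = \frac{1}{F + 1} = \frac{1}{1 + F}$)
$U{\left(6 \right)} - 110 w{\left(11,11 \right)} = \frac{1}{1 + 6} - 110 \cdot 2 \cdot 11 = \frac{1}{7} - 2420 = - \frac{16939}{7}$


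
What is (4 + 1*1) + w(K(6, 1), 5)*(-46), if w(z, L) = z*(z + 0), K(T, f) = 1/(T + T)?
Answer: 337/72 ≈ 4.6806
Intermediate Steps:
K(T, f) = 1/(2*T)
w(z, L) = z**2 (w(z, L) = z*z = z**2)
(4 + 1*1) + w(K(6, 1), 5)*(-46) = (4 + 1*1) + ((1/2)/6)**2*(-46) = (4 + 1) + ((1/2)*(1/6))**2*(-46) = 5 + (1/12)**2*(-46) = 5 + (1/144)*(-46) = 5 - 23/72 = 337/72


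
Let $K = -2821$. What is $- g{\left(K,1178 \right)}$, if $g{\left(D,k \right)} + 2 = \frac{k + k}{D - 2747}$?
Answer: $\frac{3373}{1392} \approx 2.4231$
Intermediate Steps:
$g{\left(D,k \right)} = -2 + \frac{2 k}{-2747 + D}$ ($g{\left(D,k \right)} = -2 + \frac{k + k}{D - 2747} = -2 + \frac{2 k}{-2747 + D}$)
$- g{\left(K,1178 \right)} = - \frac{2 \left(2747 + 1178 - -2821\right)}{-2747 - 2821} = - \frac{2 \left(2747 + 1178 + 2821\right)}{-5568} = - \frac{2 \left(-1\right) 6746}{5568} = \left(-1\right) \left(- \frac{3373}{1392}\right) = \frac{3373}{1392}$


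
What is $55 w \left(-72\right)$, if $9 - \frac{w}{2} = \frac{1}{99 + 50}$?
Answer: $- \frac{10612800}{149} \approx -71227.0$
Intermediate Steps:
$w = \frac{2680}{149}$ ($w = 18 - \frac{2}{99 + 50} = 18 - \frac{2}{149} = \frac{2680}{149} \approx 17.987$)
$55 w \left(-72\right) = 55 \cdot \frac{2680}{149} \left(-72\right) = \frac{147400}{149} \left(-72\right) = - \frac{10612800}{149}$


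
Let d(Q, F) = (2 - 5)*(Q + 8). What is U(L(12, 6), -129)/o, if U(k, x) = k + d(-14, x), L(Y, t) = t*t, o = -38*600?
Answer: -9/3800 ≈ -0.0023684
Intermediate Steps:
o = -22800
L(Y, t) = t**2
d(Q, F) = -24 - 3*Q (d(Q, F) = -3*(8 + Q) = -24 - 3*Q)
U(k, x) = 18 + k (U(k, x) = k + (-24 - 3*(-14)) = k + (-24 + 42) = k + 18 = 18 + k)
U(L(12, 6), -129)/o = (18 + 6**2)/(-22800) = (18 + 36)*(-1/22800) = 54*(-1/22800) = -9/3800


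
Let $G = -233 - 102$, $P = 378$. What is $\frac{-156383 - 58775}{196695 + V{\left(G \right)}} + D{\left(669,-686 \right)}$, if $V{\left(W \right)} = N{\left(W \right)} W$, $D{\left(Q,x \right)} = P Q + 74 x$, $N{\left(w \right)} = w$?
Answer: $\frac{31219038701}{154460} \approx 2.0212 \cdot 10^{5}$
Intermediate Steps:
$G = -335$
$D{\left(Q,x \right)} = 74 x + 378 Q$ ($D{\left(Q,x \right)} = 378 Q + 74 x = 74 x + 378 Q$)
$V{\left(W \right)} = W^{2}$ ($V{\left(W \right)} = W W = W^{2}$)
$\frac{-156383 - 58775}{196695 + V{\left(G \right)}} + D{\left(669,-686 \right)} = \frac{-156383 - 58775}{196695 + \left(-335\right)^{2}} + \left(74 \left(-686\right) + 378 \cdot 669\right) = - \frac{215158}{196695 + 112225} + \left(-50764 + 252882\right) = - \frac{215158}{308920} + 202118 = \left(-215158\right) \frac{1}{308920} + 202118 = - \frac{107579}{154460} + 202118 = \frac{31219038701}{154460}$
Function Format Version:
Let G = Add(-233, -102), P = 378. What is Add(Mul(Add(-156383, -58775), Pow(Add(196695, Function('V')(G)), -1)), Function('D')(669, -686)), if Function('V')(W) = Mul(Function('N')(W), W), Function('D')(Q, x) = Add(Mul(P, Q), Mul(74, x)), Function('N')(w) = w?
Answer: Rational(31219038701, 154460) ≈ 2.0212e+5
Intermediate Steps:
G = -335
Function('D')(Q, x) = Add(Mul(74, x), Mul(378, Q)) (Function('D')(Q, x) = Add(Mul(378, Q), Mul(74, x)) = Add(Mul(74, x), Mul(378, Q)))
Function('V')(W) = Pow(W, 2) (Function('V')(W) = Mul(W, W) = Pow(W, 2))
Add(Mul(Add(-156383, -58775), Pow(Add(196695, Function('V')(G)), -1)), Function('D')(669, -686)) = Add(Mul(Add(-156383, -58775), Pow(Add(196695, Pow(-335, 2)), -1)), Add(Mul(74, -686), Mul(378, 669))) = Add(Mul(-215158, Pow(Add(196695, 112225), -1)), Add(-50764, 252882)) = Add(Mul(-215158, Pow(308920, -1)), 202118) = Add(Mul(-215158, Rational(1, 308920)), 202118) = Add(Rational(-107579, 154460), 202118) = Rational(31219038701, 154460)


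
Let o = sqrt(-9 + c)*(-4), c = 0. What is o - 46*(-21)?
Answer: 966 - 12*I ≈ 966.0 - 12.0*I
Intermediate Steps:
o = -12*I (o = sqrt(-9 + 0)*(-4) = sqrt(-9)*(-4) = (3*I)*(-4) = -12*I ≈ -12.0*I)
o - 46*(-21) = -12*I - 46*(-21) = -12*I + 966 = 966 - 12*I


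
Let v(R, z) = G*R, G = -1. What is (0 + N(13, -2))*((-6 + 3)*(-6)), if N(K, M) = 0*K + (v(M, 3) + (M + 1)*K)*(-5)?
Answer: 990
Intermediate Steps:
v(R, z) = -R
N(K, M) = 5*M - 5*K*(1 + M) (N(K, M) = 0*K + (-M + (M + 1)*K)*(-5) = 0 + (-M + (1 + M)*K)*(-5) = 0 + (-M + K*(1 + M))*(-5) = 0 + (5*M - 5*K*(1 + M)) = 5*M - 5*K*(1 + M))
(0 + N(13, -2))*((-6 + 3)*(-6)) = (0 + (-5*13 + 5*(-2) - 5*13*(-2)))*((-6 + 3)*(-6)) = (0 + (-65 - 10 + 130))*(-3*(-6)) = (0 + 55)*18 = 55*18 = 990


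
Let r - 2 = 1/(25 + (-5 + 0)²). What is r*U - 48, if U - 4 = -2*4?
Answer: -1402/25 ≈ -56.080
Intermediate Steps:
U = -4 (U = 4 - 2*4 = 4 - 8 = -4)
r = 101/50 (r = 2 + 1/(25 + (-5 + 0)²) = 2 + 1/(25 + (-5)²) = 2 + 1/(25 + 25) = 2 + 1/50 = 101/50 ≈ 2.0200)
r*U - 48 = (101/50)*(-4) - 48 = -202/25 - 48 = -1402/25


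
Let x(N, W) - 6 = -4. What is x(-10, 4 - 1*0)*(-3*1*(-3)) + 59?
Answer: 77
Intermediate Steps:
x(N, W) = 2 (x(N, W) = 6 - 4 = 2)
x(-10, 4 - 1*0)*(-3*1*(-3)) + 59 = 2*(-3*1*(-3)) + 59 = 2*(-3*(-3)) + 59 = 2*9 + 59 = 18 + 59 = 77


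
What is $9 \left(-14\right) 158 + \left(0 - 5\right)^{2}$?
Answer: $-19883$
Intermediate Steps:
$9 \left(-14\right) 158 + \left(0 - 5\right)^{2} = \left(-126\right) 158 + \left(0 - 5\right)^{2} = -19908 + \left(-5\right)^{2} = -19908 + 25 = -19883$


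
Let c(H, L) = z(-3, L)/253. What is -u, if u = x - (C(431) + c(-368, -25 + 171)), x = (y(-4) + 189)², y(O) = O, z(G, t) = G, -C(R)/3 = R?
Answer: -8986057/253 ≈ -35518.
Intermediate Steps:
C(R) = -3*R
c(H, L) = -3/253
x = 34225 (x = (-4 + 189)² = 185² = 34225)
u = 8986057/253 (u = 34225 - (-3*431 - 3/253) = 34225 - (-1293 - 3/253) = 34225 - 1*(-327132/253) = 34225 + 327132/253 = 8986057/253 ≈ 35518.)
-u = -1*8986057/253 = -8986057/253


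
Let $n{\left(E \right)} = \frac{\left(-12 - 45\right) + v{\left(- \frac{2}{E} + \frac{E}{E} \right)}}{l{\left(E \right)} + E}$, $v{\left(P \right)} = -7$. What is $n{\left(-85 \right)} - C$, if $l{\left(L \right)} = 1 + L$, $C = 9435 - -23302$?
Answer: $- \frac{5532489}{169} \approx -32737.0$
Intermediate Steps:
$C = 32737$ ($C = 9435 + 23302 = 32737$)
$n{\left(E \right)} = - \frac{64}{1 + 2 E}$ ($n{\left(E \right)} = \frac{\left(-12 - 45\right) - 7}{\left(1 + E\right) + E} = \frac{\left(-12 - 45\right) - 7}{1 + 2 E} = \frac{-57 - 7}{1 + 2 E} = - \frac{64}{1 + 2 E}$)
$n{\left(-85 \right)} - C = - \frac{64}{1 + 2 \left(-85\right)} - 32737 = - \frac{64}{1 - 170} - 32737 = - \frac{64}{-169} - 32737 = \left(-64\right) \left(- \frac{1}{169}\right) - 32737 = \frac{64}{169} - 32737 = - \frac{5532489}{169}$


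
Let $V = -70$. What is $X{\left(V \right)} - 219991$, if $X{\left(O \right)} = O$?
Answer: $-220061$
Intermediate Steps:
$X{\left(V \right)} - 219991 = -70 - 219991 = -220061$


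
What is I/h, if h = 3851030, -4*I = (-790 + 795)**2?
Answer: -5/3080824 ≈ -1.6229e-6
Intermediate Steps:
I = -25/4 (I = -(-790 + 795)**2/4 = -1/4*5**2 = -1/4*25 = -25/4 ≈ -6.2500)
I/h = -25/4/3851030 = -25/4*1/3851030 = -5/3080824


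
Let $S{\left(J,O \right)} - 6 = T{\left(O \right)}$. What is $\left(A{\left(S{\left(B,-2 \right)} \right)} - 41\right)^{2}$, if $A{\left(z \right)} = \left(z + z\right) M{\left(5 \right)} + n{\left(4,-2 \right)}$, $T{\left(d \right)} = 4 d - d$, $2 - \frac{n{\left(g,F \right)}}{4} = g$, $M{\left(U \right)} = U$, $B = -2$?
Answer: $2401$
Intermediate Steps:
$n{\left(g,F \right)} = 8 - 4 g$
$T{\left(d \right)} = 3 d$
$S{\left(J,O \right)} = 6 + 3 O$
$A{\left(z \right)} = -8 + 10 z$ ($A{\left(z \right)} = \left(z + z\right) 5 + \left(8 - 16\right) = 2 z 5 + \left(8 - 16\right) = 10 z - 8 = -8 + 10 z$)
$\left(A{\left(S{\left(B,-2 \right)} \right)} - 41\right)^{2} = \left(\left(-8 + 10 \left(6 + 3 \left(-2\right)\right)\right) - 41\right)^{2} = \left(\left(-8 + 10 \left(6 - 6\right)\right) - 41\right)^{2} = \left(\left(-8 + 10 \cdot 0\right) - 41\right)^{2} = \left(\left(-8 + 0\right) - 41\right)^{2} = \left(-8 - 41\right)^{2} = \left(-49\right)^{2} = 2401$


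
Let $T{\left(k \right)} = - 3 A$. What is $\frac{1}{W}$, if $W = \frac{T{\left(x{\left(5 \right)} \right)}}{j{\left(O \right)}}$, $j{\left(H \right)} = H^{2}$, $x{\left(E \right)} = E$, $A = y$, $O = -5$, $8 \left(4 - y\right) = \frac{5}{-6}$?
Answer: $- \frac{400}{197} \approx -2.0305$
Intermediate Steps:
$y = \frac{197}{48}$ ($y = 4 - \frac{5 \frac{1}{-6}}{8} = 4 - \frac{5 \left(- \frac{1}{6}\right)}{8} = 4 - - \frac{5}{48} = 4 + \frac{5}{48} = \frac{197}{48} \approx 4.1042$)
$A = \frac{197}{48} \approx 4.1042$
$T{\left(k \right)} = - \frac{197}{16}$ ($T{\left(k \right)} = \left(-3\right) \frac{197}{48} = - \frac{197}{16}$)
$W = - \frac{197}{400}$ ($W = - \frac{197}{16 \left(-5\right)^{2}} = - \frac{197}{16 \cdot 25} = \left(- \frac{197}{16}\right) \frac{1}{25} = - \frac{197}{400} \approx -0.4925$)
$\frac{1}{W} = \frac{1}{- \frac{197}{400}} = - \frac{400}{197}$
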